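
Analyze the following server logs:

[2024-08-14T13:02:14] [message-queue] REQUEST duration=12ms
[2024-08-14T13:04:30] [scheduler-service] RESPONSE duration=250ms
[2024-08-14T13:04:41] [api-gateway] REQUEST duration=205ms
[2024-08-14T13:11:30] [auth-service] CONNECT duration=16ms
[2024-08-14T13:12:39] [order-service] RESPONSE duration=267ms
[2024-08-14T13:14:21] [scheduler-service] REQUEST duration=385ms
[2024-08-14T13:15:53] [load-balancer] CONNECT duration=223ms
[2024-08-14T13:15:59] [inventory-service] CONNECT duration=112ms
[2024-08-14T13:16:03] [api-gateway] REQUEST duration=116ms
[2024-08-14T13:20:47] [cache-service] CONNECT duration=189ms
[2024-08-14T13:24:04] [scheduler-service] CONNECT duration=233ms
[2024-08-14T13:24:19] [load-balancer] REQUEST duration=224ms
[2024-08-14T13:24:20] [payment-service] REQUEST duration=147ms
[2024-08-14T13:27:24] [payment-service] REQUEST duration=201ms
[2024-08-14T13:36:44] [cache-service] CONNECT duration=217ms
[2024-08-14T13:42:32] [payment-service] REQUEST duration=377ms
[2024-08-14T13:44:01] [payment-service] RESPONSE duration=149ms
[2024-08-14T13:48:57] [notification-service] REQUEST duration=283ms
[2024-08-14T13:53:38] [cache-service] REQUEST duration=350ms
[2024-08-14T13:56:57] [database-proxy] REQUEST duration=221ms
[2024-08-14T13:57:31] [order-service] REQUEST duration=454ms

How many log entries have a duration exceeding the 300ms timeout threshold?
4

To count timeouts:

1. Threshold: 300ms
2. Extract duration from each log entry
3. Count entries where duration > 300
4. Timeout count: 4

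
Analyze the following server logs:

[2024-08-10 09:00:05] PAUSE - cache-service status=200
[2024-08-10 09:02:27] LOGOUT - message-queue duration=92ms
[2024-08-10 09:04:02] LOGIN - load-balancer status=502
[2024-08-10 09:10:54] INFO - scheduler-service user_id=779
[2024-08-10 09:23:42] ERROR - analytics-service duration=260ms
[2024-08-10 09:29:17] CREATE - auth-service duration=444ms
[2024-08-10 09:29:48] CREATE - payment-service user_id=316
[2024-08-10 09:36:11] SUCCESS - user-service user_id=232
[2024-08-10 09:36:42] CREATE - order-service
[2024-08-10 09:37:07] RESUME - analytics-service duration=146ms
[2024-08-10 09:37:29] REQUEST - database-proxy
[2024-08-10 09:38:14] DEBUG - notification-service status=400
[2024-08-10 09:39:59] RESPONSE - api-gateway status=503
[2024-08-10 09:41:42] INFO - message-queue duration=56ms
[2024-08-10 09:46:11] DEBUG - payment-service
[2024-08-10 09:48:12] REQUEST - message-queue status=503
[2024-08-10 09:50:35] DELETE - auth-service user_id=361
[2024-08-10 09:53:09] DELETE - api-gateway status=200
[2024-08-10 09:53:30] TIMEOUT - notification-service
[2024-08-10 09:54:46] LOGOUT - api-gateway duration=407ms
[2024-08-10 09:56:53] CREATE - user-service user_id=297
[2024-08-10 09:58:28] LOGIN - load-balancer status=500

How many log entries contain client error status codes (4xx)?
1

To find matching entries:

1. Pattern to match: client error status codes (4xx)
2. Scan each log entry for the pattern
3. Count matches: 1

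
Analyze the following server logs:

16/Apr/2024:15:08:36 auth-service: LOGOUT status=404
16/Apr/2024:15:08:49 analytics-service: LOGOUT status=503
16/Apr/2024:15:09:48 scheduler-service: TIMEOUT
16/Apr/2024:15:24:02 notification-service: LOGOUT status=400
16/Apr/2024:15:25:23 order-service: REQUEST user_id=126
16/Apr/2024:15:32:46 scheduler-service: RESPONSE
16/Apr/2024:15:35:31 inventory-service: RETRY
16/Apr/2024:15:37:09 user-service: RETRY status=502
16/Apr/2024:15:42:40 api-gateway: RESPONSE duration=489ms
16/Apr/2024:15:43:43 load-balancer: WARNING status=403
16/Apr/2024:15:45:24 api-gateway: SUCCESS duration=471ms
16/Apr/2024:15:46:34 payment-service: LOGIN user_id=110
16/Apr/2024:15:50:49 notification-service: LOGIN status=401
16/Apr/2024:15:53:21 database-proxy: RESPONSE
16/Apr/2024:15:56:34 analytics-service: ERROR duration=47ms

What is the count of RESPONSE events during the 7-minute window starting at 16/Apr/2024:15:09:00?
0

To count events in the time window:

1. Window boundaries: 16/Apr/2024:15:09:00 to 16/Apr/2024:15:16:00
2. Filter for RESPONSE events within this window
3. Count matching events: 0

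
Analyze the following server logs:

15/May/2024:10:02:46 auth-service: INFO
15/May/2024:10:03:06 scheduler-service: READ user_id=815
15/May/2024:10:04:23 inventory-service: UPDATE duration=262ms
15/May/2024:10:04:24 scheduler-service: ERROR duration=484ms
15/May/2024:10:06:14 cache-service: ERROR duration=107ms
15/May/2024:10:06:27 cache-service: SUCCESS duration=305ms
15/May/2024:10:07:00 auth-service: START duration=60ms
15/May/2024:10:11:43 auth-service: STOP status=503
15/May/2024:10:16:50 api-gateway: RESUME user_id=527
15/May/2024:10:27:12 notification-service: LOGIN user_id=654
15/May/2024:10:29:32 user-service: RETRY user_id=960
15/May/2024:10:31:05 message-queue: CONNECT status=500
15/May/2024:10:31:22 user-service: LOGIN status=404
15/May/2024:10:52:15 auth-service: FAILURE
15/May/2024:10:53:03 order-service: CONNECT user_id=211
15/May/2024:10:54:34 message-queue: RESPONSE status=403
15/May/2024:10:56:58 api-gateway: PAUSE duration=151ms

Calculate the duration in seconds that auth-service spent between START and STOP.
283

To calculate state duration:

1. Find START event for auth-service: 15/May/2024:10:07:00
2. Find STOP event for auth-service: 15/May/2024:10:11:43
3. Calculate duration: 15/May/2024:10:11:43 - 15/May/2024:10:07:00 = 283 seconds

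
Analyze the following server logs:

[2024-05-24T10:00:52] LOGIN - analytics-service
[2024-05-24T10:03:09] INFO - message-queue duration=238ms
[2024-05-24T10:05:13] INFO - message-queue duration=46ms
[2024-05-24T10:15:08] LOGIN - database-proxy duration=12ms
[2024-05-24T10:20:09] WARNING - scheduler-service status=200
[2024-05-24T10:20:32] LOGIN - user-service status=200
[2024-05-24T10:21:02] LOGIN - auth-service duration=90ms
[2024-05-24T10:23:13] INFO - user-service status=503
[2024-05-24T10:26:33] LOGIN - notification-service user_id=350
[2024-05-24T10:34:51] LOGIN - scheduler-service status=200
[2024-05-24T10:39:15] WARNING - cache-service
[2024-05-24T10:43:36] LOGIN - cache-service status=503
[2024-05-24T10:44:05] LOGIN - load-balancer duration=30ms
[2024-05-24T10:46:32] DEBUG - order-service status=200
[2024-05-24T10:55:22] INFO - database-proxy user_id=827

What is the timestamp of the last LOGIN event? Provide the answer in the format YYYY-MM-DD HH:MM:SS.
2024-05-24 10:44:05

To find the last event:

1. Filter for all LOGIN events
2. Sort by timestamp
3. Select the last one
4. Timestamp: 2024-05-24 10:44:05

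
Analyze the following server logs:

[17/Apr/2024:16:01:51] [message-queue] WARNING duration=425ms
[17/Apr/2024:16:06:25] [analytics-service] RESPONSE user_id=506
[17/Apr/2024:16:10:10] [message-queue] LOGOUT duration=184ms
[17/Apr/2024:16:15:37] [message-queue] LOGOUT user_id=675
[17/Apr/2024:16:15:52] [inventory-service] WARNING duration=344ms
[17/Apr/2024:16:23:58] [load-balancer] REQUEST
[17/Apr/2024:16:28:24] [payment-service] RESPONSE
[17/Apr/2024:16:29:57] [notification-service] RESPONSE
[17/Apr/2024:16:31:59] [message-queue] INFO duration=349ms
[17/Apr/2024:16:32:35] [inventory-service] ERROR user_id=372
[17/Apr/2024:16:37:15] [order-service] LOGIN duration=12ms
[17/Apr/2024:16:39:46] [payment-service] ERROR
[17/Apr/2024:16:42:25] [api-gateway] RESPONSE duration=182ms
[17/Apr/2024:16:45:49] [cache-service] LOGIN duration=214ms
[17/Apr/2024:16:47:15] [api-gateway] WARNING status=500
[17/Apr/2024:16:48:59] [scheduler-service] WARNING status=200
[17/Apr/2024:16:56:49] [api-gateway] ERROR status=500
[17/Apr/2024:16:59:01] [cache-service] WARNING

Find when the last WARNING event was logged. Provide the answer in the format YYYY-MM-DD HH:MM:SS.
2024-04-17 16:59:01

To find the last event:

1. Filter for all WARNING events
2. Sort by timestamp
3. Select the last one
4. Timestamp: 2024-04-17 16:59:01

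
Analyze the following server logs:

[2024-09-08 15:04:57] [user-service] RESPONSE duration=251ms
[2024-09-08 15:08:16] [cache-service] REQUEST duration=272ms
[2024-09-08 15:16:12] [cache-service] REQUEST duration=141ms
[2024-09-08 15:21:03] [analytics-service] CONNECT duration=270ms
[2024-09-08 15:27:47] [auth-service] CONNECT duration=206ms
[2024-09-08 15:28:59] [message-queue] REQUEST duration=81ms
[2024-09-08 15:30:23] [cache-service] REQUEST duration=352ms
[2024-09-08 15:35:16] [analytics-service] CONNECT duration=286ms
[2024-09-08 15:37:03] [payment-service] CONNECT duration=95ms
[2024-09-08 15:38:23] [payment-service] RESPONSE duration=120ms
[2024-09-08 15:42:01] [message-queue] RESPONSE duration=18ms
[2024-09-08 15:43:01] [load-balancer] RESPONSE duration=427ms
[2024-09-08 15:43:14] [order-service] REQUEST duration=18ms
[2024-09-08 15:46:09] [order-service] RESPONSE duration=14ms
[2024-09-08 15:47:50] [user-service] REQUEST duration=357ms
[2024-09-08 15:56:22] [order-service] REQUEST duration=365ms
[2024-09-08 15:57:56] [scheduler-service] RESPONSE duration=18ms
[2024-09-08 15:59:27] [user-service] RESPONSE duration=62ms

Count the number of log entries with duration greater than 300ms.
4

To count timeouts:

1. Threshold: 300ms
2. Extract duration from each log entry
3. Count entries where duration > 300
4. Timeout count: 4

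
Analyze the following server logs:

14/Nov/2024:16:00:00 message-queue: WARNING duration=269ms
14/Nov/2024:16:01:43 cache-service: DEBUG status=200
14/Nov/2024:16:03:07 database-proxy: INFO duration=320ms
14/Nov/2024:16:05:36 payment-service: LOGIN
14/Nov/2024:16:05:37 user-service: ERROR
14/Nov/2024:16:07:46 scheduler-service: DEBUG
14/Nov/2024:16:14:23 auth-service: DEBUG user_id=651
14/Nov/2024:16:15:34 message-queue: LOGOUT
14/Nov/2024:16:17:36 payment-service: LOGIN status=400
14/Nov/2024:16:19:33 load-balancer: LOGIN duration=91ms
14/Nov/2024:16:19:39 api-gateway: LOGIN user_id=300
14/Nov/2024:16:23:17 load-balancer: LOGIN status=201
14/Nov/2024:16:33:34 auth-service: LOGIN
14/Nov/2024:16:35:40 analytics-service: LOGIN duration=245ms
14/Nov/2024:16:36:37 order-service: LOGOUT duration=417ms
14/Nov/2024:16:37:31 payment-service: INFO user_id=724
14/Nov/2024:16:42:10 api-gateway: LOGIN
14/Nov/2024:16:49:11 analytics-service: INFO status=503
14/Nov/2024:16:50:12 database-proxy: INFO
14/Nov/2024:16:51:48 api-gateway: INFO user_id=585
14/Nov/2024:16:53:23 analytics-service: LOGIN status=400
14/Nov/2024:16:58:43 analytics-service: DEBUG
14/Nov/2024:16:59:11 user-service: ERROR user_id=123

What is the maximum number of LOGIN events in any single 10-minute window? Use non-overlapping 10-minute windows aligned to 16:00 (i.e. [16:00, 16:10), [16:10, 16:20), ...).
3

To find the burst window:

1. Divide the log period into non-overlapping 10-minute windows starting at 16:00
2. Count LOGIN events in each window
3. Find the window with maximum count
4. Maximum events in a window: 3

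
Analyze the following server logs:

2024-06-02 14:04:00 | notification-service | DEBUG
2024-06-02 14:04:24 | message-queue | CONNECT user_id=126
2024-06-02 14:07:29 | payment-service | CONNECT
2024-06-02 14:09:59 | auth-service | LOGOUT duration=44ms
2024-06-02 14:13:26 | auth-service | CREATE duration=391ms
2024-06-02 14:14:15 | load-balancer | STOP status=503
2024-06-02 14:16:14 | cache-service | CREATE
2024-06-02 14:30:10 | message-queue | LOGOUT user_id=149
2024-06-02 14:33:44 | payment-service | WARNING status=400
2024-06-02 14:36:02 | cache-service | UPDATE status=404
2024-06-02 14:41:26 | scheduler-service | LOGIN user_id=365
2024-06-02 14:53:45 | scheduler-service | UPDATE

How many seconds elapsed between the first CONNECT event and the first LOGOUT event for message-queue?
1546

To find the time between events:

1. Locate the first CONNECT event for message-queue: 2024-06-02 14:04:24
2. Locate the first LOGOUT event for message-queue: 2024-06-02 14:30:10
3. Calculate the difference: 2024-06-02 14:30:10 - 2024-06-02 14:04:24 = 1546 seconds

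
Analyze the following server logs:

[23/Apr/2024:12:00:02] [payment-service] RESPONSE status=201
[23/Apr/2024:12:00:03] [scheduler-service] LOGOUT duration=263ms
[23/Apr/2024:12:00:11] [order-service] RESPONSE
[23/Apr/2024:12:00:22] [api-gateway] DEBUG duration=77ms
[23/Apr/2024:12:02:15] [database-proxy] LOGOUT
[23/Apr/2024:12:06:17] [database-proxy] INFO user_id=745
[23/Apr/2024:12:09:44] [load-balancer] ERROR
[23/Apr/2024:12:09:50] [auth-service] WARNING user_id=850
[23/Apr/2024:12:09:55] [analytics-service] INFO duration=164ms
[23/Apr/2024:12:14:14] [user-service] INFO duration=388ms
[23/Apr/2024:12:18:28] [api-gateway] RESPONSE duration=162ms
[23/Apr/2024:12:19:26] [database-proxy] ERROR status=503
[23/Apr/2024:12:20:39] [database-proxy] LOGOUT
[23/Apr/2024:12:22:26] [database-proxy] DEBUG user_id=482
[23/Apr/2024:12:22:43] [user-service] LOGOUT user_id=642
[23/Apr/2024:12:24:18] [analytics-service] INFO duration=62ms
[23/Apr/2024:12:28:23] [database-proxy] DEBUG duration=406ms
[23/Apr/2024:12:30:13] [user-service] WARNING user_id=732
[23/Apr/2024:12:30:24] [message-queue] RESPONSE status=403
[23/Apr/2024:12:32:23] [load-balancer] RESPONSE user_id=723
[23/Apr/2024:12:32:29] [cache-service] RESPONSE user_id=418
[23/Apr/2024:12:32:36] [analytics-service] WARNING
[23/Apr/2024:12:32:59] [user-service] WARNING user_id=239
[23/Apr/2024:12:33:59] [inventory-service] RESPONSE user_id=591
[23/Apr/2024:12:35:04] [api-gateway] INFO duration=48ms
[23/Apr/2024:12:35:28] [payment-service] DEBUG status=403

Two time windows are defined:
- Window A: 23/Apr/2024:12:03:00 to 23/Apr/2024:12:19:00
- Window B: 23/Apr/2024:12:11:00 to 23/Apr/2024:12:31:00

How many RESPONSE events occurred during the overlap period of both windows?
1

To find overlap events:

1. Window A: 23/Apr/2024:12:03:00 to 23/Apr/2024:12:19:00
2. Window B: 23/Apr/2024:12:11:00 to 23/Apr/2024:12:31:00
3. Overlap period: 23/Apr/2024:12:11:00 to 23/Apr/2024:12:19:00
4. Count RESPONSE events in overlap: 1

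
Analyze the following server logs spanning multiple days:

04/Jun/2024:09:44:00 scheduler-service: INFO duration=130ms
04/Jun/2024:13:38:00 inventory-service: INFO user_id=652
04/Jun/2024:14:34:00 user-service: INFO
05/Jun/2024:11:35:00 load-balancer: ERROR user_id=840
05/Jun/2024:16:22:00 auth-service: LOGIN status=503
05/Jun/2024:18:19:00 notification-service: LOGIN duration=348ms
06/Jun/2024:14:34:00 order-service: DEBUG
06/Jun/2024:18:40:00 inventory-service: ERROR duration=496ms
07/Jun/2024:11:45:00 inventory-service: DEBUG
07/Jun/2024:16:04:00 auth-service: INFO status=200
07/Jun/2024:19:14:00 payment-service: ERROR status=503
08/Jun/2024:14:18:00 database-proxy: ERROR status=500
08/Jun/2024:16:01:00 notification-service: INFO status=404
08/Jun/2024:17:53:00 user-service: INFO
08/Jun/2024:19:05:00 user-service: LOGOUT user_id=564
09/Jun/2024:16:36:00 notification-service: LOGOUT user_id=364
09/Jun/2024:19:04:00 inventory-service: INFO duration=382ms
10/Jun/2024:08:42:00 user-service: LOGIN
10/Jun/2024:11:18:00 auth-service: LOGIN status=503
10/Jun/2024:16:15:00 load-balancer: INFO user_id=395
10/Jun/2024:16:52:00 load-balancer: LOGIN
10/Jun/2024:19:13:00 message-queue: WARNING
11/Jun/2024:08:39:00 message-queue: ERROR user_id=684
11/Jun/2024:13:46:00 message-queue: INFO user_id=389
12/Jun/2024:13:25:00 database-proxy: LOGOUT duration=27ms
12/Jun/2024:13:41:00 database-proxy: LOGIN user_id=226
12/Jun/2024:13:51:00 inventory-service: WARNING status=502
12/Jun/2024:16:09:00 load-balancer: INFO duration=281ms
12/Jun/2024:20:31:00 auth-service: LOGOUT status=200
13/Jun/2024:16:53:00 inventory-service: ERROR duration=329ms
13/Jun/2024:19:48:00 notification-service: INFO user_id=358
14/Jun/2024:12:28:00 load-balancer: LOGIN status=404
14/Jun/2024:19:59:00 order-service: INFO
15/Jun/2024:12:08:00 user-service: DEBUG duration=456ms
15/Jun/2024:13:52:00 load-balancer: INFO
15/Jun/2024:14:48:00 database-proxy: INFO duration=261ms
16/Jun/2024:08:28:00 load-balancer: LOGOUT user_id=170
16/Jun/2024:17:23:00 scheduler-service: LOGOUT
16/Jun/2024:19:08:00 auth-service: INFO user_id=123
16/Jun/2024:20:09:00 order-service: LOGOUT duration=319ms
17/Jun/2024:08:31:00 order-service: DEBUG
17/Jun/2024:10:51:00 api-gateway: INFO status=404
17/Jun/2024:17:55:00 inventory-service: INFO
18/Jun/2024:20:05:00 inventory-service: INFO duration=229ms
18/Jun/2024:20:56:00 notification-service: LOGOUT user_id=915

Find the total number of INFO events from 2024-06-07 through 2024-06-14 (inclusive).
9

To filter by date range:

1. Date range: 2024-06-07 through 2024-06-14, both dates inclusive
2. Filter for INFO events whose date falls in this range
3. Count matching events: 9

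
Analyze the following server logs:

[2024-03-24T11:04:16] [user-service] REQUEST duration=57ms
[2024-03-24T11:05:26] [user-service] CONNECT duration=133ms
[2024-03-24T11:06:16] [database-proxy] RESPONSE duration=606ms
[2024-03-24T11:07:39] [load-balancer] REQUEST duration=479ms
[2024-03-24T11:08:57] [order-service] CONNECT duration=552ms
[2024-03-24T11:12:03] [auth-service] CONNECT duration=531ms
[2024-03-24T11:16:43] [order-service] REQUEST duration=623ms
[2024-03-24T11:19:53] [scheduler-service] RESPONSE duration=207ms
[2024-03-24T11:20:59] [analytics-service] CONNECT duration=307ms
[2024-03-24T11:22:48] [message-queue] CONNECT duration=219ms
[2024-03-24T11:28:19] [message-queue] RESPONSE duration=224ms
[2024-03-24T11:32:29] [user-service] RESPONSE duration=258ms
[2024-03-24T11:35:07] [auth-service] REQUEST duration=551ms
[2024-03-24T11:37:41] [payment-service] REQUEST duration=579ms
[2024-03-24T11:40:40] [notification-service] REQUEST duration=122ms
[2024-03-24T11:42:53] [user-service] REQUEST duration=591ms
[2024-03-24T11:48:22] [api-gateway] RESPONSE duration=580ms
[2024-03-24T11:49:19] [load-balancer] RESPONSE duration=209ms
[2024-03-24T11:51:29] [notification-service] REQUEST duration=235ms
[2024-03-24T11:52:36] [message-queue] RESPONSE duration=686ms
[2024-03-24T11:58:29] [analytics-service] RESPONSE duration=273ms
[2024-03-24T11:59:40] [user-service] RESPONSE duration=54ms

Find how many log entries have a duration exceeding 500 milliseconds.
9

To count timeouts:

1. Threshold: 500ms
2. Extract duration from each log entry
3. Count entries where duration > 500
4. Timeout count: 9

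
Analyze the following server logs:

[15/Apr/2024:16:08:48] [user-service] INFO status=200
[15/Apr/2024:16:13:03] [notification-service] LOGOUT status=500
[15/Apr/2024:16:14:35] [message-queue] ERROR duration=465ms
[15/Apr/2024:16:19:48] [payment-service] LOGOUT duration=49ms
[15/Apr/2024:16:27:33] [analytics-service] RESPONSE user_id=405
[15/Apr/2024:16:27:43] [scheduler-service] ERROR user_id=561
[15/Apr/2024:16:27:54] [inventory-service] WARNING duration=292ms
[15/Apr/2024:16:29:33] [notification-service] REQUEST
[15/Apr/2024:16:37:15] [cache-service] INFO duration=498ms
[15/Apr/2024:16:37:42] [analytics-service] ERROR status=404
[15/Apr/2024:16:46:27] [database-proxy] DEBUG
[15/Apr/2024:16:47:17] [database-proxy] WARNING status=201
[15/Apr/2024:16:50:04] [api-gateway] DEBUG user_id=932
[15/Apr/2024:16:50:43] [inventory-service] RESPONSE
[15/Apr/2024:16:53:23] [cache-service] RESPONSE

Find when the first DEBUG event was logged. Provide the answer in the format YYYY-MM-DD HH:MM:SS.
2024-04-15 16:46:27

To find the first event:

1. Filter for all DEBUG events
2. Sort by timestamp
3. Select the first one
4. Timestamp: 2024-04-15 16:46:27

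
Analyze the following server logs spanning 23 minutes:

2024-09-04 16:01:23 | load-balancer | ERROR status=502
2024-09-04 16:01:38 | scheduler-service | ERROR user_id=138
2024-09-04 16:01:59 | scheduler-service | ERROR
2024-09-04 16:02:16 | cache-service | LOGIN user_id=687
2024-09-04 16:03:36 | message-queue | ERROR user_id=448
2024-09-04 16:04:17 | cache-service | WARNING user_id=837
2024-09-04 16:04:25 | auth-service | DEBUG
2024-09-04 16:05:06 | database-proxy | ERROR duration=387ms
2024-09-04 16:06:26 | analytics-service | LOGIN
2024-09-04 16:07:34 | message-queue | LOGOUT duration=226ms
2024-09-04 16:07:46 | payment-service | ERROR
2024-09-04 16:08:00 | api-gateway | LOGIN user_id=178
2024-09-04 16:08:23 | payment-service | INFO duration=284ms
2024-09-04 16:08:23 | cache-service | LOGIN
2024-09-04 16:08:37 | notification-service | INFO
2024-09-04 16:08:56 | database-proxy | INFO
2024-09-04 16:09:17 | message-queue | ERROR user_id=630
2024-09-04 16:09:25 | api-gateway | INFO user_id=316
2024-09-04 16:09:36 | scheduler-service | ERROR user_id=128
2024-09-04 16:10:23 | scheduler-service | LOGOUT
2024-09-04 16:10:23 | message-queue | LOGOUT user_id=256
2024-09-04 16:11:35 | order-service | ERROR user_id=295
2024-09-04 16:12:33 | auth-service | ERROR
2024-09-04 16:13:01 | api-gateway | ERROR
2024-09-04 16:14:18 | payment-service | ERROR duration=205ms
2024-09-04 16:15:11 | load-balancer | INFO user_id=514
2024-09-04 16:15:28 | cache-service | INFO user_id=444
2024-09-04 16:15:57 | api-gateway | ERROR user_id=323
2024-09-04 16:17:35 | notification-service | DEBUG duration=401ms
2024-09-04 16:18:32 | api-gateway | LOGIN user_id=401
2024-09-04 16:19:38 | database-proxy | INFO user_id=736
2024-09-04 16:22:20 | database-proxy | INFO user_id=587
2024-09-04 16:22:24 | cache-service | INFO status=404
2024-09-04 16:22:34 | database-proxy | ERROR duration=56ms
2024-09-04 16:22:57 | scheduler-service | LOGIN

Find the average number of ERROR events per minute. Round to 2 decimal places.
0.61

To calculate the rate:

1. Count total ERROR events: 14
2. Total time period: 23 minutes
3. Rate = 14 / 23 = 0.61 events per minute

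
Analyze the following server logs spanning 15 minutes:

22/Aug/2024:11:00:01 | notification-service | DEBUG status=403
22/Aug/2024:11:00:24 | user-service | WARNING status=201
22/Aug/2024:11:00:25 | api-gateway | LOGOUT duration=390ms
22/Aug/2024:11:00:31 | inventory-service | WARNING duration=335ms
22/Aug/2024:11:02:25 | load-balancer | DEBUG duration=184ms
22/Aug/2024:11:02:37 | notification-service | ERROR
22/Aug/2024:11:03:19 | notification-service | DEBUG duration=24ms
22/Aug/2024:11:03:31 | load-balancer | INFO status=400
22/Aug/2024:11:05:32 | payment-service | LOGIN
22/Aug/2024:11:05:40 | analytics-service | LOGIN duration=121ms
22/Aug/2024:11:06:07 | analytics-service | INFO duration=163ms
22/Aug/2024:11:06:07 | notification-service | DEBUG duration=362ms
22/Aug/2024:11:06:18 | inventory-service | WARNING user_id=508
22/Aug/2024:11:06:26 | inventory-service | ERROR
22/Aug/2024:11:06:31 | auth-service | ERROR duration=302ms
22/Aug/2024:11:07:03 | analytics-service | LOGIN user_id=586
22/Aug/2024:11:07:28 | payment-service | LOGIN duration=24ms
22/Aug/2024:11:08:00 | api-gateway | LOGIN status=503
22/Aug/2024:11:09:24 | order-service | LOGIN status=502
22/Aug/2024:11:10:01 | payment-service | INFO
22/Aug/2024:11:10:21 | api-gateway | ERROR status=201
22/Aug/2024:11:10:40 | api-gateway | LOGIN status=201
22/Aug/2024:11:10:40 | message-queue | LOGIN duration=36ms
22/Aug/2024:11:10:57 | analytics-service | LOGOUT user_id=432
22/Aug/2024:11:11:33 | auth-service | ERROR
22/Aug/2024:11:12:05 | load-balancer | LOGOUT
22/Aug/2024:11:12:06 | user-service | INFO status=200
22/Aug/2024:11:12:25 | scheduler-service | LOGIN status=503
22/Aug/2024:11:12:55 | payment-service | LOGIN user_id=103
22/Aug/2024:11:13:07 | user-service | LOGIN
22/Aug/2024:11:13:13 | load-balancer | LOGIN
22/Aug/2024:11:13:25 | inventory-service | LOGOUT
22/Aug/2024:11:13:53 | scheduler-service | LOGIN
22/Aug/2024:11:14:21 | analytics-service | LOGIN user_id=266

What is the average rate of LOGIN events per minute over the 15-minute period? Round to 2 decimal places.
0.93

To calculate the rate:

1. Count total LOGIN events: 14
2. Total time period: 15 minutes
3. Rate = 14 / 15 = 0.93 events per minute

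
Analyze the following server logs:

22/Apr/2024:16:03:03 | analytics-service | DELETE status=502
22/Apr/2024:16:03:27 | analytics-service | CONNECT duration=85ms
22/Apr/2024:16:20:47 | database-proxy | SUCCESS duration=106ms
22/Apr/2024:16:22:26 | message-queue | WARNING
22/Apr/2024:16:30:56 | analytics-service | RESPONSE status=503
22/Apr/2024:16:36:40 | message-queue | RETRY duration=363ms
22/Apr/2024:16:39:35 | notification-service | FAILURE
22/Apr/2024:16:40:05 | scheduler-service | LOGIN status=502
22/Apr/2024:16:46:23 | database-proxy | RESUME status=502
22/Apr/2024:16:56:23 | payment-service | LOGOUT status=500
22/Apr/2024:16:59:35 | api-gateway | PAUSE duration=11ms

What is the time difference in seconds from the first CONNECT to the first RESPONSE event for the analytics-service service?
1649

To find the time between events:

1. Locate the first CONNECT event for analytics-service: 22/Apr/2024:16:03:27
2. Locate the first RESPONSE event for analytics-service: 22/Apr/2024:16:30:56
3. Calculate the difference: 22/Apr/2024:16:30:56 - 22/Apr/2024:16:03:27 = 1649 seconds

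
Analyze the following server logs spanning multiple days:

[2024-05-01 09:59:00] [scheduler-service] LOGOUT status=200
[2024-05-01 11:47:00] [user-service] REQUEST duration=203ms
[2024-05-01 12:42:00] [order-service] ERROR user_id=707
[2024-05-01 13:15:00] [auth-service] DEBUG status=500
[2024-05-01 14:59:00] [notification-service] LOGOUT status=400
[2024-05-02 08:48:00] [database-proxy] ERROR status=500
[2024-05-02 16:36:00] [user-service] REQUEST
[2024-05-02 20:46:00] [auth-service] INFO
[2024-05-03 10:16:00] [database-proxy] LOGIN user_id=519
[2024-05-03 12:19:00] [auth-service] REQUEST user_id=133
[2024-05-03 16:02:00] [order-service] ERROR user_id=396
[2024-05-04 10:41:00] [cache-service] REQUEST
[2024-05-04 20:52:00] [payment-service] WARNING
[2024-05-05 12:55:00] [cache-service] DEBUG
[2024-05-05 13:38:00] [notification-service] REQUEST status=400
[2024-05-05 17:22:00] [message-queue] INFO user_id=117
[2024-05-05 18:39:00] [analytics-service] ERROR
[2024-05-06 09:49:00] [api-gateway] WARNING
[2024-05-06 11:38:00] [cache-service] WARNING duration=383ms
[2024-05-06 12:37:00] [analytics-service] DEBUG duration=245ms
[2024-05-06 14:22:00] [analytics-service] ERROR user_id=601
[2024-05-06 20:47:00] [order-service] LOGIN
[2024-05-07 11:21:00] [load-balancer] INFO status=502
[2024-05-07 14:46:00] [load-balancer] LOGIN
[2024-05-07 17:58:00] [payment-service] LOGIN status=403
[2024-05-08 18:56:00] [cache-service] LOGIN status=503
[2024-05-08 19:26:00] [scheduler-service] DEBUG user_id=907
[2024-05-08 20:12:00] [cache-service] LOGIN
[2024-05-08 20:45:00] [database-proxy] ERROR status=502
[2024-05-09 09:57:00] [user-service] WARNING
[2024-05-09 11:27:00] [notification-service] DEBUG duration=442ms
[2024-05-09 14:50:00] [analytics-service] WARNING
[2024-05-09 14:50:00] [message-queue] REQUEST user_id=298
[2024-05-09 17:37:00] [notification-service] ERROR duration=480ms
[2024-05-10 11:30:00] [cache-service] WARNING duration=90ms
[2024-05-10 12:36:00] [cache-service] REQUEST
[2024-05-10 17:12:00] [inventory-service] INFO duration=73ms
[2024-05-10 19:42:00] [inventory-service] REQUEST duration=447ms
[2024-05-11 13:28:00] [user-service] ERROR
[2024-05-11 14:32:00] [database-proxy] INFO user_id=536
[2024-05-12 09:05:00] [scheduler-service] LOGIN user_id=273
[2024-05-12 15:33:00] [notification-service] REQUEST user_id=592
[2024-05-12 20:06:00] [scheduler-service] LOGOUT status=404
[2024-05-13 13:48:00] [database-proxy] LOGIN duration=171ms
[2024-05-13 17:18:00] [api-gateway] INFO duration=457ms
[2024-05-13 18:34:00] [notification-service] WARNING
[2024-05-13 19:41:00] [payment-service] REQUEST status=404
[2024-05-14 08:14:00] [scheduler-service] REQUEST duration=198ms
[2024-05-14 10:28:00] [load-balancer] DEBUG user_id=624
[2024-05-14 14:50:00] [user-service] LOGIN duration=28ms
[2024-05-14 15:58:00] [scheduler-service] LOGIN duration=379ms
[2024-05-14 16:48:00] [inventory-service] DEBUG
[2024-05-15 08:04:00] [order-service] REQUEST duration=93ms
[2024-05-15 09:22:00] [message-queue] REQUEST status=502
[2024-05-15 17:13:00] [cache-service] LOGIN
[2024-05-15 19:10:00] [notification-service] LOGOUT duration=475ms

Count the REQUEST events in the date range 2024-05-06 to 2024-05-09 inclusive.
1

To filter by date range:

1. Date range: 2024-05-06 through 2024-05-09, both dates inclusive
2. Filter for REQUEST events whose date falls in this range
3. Count matching events: 1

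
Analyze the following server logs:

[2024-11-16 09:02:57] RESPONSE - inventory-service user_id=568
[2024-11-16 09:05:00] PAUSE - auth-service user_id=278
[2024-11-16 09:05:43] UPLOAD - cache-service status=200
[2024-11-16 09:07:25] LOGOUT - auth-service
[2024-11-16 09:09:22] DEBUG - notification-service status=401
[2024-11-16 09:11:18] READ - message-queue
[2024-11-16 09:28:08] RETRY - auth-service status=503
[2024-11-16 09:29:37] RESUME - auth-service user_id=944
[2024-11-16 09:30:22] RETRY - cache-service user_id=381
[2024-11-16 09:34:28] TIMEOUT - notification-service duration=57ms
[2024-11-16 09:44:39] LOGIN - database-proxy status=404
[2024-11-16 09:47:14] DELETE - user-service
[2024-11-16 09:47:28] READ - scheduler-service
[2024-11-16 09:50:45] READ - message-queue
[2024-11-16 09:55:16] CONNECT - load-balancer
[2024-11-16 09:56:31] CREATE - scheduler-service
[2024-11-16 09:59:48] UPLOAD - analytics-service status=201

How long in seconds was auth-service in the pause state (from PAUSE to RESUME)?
1477

To calculate state duration:

1. Find PAUSE event for auth-service: 2024-11-16 09:05:00
2. Find RESUME event for auth-service: 2024-11-16 09:29:37
3. Calculate duration: 2024-11-16 09:29:37 - 2024-11-16 09:05:00 = 1477 seconds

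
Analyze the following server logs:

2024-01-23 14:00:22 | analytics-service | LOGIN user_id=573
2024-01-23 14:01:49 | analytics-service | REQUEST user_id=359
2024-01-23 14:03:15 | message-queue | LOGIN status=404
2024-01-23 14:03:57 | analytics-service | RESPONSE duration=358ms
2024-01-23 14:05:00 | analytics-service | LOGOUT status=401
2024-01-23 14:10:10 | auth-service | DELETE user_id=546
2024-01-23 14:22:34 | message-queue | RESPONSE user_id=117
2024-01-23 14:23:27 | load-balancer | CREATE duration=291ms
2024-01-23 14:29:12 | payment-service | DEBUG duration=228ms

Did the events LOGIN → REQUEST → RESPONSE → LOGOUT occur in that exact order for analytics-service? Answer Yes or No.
Yes

To verify sequence order:

1. Find all events in sequence LOGIN → REQUEST → RESPONSE → LOGOUT for analytics-service
2. Extract their timestamps
3. Check if timestamps are in ascending order
4. Result: Yes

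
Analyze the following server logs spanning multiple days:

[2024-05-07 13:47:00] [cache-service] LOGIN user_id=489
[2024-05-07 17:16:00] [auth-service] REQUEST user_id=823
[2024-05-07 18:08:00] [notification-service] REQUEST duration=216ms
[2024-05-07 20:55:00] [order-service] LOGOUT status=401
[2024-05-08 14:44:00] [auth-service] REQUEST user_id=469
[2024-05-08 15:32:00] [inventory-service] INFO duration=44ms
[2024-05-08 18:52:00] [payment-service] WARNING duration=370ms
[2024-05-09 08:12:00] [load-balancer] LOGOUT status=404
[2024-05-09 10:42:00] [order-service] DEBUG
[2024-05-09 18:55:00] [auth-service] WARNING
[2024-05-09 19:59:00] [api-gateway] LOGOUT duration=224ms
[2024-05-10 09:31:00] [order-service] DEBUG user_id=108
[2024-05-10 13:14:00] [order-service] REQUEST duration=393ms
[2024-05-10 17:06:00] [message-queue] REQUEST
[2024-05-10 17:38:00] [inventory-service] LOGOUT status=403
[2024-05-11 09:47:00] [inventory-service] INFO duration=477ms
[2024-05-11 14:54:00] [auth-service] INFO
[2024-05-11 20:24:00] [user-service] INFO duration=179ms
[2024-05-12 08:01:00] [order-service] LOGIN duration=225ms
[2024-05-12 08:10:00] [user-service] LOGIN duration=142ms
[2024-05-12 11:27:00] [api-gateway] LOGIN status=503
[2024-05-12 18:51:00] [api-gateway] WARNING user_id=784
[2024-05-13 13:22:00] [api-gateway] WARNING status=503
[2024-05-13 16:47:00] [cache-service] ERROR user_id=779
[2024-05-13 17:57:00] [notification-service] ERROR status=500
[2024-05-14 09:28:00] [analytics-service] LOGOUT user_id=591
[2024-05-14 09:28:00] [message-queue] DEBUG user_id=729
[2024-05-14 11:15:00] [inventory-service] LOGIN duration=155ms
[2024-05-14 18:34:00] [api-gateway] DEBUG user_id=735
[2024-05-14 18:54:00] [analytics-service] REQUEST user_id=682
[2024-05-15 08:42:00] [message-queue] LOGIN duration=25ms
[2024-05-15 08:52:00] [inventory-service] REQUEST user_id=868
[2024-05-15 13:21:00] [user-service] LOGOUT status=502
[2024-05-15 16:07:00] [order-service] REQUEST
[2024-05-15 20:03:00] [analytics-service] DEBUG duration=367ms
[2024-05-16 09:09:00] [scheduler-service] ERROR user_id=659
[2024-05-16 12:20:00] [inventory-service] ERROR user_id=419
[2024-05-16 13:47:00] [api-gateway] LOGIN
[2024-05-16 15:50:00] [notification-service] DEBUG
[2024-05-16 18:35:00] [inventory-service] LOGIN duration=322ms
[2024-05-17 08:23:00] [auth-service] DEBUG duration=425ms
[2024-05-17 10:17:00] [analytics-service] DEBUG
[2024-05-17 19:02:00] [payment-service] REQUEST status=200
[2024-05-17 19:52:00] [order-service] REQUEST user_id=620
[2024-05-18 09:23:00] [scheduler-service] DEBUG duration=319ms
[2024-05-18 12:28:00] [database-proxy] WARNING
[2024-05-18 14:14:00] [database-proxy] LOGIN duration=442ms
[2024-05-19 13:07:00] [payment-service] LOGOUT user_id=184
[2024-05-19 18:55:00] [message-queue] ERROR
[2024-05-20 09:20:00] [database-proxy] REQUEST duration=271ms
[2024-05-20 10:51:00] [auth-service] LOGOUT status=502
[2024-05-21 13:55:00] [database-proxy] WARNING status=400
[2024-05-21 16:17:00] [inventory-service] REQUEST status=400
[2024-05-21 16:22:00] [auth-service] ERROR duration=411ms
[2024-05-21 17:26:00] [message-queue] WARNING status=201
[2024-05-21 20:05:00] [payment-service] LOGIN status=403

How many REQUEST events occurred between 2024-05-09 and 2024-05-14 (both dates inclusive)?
3

To filter by date range:

1. Date range: 2024-05-09 through 2024-05-14, both dates inclusive
2. Filter for REQUEST events whose date falls in this range
3. Count matching events: 3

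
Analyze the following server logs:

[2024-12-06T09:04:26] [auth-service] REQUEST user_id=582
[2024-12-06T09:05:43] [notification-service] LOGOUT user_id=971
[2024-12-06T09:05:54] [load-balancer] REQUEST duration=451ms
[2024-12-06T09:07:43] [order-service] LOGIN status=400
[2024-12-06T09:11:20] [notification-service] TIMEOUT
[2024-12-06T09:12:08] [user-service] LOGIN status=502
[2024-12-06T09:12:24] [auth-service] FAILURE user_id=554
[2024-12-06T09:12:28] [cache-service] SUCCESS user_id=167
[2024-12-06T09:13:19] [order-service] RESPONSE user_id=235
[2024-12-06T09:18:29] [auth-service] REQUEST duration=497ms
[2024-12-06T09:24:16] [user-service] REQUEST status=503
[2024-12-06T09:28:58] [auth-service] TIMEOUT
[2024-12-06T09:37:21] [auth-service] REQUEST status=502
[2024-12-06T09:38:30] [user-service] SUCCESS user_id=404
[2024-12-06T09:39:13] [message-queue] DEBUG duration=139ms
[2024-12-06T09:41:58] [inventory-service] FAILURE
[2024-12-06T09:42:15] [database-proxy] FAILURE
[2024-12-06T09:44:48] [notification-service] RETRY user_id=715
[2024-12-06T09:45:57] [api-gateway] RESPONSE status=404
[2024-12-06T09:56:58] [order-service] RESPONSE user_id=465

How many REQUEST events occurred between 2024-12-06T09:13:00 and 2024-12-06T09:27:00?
2

To count events in the time window:

1. Window boundaries: 2024-12-06T09:13:00 to 2024-12-06T09:27:00
2. Filter for REQUEST events within this window
3. Count matching events: 2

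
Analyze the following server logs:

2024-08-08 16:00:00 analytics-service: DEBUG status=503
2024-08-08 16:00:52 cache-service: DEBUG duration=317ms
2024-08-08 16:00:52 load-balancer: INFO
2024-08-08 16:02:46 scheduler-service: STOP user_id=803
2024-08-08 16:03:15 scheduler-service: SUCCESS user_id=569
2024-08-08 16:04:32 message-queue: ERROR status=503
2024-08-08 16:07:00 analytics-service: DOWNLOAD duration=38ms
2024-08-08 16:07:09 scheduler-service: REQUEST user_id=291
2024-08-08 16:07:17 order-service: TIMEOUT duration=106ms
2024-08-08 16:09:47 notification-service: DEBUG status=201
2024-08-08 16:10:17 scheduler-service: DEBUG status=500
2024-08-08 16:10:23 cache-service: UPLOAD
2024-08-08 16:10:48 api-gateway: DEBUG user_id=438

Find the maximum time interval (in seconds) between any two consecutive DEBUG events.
535

To find the longest gap:

1. Extract all DEBUG events in chronological order
2. Calculate time differences between consecutive events
3. Find the maximum difference
4. Longest gap: 535 seconds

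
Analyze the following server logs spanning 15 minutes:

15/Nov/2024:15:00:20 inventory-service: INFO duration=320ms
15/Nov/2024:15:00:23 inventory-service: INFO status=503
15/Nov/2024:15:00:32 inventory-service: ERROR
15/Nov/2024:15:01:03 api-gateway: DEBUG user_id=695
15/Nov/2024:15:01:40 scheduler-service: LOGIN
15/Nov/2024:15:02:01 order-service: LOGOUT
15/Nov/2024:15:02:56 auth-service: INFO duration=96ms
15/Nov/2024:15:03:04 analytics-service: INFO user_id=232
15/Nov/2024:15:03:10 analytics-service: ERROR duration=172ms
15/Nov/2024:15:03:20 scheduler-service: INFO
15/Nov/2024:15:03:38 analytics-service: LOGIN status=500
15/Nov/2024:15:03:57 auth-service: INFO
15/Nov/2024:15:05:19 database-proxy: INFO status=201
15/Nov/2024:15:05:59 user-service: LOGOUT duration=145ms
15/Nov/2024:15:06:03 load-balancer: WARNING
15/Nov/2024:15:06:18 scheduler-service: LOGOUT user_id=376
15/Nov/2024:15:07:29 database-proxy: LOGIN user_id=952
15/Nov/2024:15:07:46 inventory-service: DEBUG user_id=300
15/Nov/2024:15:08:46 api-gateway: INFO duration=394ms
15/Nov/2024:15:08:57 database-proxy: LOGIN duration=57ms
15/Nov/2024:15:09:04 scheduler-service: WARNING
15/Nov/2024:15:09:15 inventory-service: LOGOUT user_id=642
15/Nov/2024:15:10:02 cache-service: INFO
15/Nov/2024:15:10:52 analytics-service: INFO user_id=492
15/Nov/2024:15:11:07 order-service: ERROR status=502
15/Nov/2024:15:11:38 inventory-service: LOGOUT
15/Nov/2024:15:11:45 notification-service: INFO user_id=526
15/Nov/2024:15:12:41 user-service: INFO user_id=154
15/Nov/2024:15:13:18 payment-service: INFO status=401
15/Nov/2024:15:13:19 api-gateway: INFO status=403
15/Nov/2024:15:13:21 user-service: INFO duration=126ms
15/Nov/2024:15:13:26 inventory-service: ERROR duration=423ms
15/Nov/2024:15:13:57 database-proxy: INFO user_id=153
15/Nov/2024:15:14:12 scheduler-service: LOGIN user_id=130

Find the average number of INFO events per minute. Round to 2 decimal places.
1.07

To calculate the rate:

1. Count total INFO events: 16
2. Total time period: 15 minutes
3. Rate = 16 / 15 = 1.07 events per minute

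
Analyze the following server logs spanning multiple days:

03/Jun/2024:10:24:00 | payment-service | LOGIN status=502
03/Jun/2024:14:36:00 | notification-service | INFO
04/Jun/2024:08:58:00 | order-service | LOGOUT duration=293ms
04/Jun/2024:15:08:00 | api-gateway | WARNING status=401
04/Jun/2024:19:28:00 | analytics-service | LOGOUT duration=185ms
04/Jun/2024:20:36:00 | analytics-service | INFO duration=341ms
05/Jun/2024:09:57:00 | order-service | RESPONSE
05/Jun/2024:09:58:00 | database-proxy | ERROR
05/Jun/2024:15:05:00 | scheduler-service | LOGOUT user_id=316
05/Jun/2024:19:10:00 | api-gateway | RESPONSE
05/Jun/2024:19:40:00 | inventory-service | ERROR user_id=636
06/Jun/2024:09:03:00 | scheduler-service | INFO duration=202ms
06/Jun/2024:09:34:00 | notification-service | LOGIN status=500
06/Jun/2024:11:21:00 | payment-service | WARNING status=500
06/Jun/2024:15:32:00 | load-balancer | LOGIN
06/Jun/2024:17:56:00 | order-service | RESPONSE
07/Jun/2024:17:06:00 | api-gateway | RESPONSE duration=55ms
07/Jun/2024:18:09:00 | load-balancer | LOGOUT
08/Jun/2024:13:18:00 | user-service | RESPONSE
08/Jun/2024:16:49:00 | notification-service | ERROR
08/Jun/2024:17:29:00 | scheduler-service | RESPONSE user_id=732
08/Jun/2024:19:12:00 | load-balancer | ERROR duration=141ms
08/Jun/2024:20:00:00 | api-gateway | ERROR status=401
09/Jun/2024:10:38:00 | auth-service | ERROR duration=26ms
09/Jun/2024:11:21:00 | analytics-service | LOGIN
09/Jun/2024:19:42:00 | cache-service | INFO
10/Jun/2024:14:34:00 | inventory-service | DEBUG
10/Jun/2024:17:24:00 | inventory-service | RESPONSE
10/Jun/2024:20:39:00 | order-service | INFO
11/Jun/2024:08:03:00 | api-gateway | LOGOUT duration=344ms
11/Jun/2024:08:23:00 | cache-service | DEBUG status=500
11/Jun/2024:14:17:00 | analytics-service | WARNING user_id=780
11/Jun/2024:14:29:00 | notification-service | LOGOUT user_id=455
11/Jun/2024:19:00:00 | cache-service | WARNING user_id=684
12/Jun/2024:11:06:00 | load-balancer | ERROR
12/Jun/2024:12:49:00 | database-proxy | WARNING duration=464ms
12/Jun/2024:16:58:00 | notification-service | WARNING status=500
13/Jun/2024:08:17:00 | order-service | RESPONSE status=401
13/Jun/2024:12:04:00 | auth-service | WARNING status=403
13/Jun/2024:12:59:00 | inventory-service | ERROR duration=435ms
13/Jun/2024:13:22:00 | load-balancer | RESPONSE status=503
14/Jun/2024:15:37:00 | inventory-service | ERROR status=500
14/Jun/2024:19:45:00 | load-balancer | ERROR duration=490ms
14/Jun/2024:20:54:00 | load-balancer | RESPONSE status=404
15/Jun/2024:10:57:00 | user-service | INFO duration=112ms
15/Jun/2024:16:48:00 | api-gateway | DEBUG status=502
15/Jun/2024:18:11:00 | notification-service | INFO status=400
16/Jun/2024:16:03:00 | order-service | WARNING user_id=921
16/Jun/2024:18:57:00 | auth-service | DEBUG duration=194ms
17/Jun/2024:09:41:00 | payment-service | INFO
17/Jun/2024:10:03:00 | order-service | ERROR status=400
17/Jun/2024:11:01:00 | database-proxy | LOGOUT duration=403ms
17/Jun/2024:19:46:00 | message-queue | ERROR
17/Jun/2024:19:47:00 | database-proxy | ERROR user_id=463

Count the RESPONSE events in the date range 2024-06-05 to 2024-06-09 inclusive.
6

To filter by date range:

1. Date range: 2024-06-05 through 2024-06-09, both dates inclusive
2. Filter for RESPONSE events whose date falls in this range
3. Count matching events: 6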